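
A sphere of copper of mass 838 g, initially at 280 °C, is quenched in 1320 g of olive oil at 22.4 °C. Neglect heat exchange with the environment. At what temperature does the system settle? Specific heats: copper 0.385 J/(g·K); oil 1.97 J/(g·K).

T_f ≈ 50.8 °C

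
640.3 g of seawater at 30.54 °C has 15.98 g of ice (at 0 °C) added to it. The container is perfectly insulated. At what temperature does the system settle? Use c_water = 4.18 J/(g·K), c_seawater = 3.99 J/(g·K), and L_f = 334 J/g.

Conservation of energy gives ΣQ = 0:
melt ice: 15.98×334 = 5337.3; meltwater 0→T: 15.98×4.18×T = 66.8 T; seawater: 2554.8(T − 30.54)
2621.6 T = 78024 − 5337.3 = 72686
T ≈ 27.73 °C — above 0 °C, consistent with complete melting.

T_f ≈ 27.7 °C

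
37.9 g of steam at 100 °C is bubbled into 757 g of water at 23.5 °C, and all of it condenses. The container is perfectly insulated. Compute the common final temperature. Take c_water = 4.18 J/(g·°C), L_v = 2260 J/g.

T_f ≈ 52.9 °C

Heat gained plus heat lost sum to zero:
condense steam: −37.9·2260 = −85654
  condensate cools 100→T: 37.9·4.18·(T − 100) = 158.42(T − 100)
  original water: 3164.3(T − 23.5)
3322.7 T = 85654 + 15842 + 74360 = 175856
T ≈ 52.93 °C (< 100 °C, so full condensation is consistent).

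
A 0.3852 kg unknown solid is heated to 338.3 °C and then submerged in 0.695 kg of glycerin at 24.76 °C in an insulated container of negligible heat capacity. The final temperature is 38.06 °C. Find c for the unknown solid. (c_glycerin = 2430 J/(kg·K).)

c ≈ 194 J/(kg·K)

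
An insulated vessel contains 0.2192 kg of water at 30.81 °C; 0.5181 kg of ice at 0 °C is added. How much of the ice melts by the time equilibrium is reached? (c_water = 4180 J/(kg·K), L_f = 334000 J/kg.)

m_melted ≈ 0.0845 kg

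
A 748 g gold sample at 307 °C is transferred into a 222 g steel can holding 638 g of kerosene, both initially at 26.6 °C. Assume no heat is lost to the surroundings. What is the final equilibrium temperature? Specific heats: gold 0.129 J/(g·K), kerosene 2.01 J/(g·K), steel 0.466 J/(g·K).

Conservation of energy gives ΣQ = 0:
748·0.129·(T − 307) + 638·2.01·(T − 26.6) + 222·0.466·(T − 26.6) = 0
96.49(T − 307) + 1282.4(T − 26.6) + 103.45(T − 26.6) = 0
1482.3 T = 66486
T = 66486/1482.3 ≈ 44.85 °C

T_f ≈ 44.9 °C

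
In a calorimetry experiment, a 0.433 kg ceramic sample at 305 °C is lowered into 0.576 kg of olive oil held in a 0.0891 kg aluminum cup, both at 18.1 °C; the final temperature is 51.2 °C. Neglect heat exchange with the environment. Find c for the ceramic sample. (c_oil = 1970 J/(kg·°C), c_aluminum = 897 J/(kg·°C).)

Let T be the final temperature. ΣQ_i = 0:
0.433·c·(51.2 − 305) + 0.576·1970·(51.2 − 18.1) + 0.0891·897·(51.2 − 18.1) = 0
-109.9 c = -40205
c = -40205/-109.9 ≈ 365.8 J/(kg·°C)

c ≈ 366 J/(kg·°C)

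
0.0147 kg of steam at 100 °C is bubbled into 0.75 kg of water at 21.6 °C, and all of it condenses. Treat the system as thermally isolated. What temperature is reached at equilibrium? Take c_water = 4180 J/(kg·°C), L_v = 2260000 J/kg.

Conservation of energy gives ΣQ = 0:
latent heat released on condensation: 0.0147×2260000 = 33222; condensate cools 100→T: 0.0147×4180×(T − 100) = 61.45(T − 100); water warms: 0.75×4180×(T − 21.6) = 3135(T − 21.6)
3196.4 T = 33222 + 6144.6 + 67716 = 107083
T ≈ 33.50 °C — below 100 °C, confirming all the steam condensed.

T_f ≈ 33.5 °C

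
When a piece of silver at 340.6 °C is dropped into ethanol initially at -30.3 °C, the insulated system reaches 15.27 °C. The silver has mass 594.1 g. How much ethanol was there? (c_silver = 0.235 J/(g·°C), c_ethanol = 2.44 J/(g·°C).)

m ≈ 408 g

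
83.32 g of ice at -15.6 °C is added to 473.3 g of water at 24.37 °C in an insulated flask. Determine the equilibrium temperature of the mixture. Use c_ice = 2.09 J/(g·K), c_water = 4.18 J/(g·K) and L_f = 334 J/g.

Sum of m c ΔT and latent-heat terms is zero:
ice -15.6→0 °C: 83.32×2.09×15.6 = 2716.6; latent heat to melt: 83.32×334 = 27829; meltwater 0→T: 83.32×4.18×T = 348.28 T; water cools: 473.3×4.18×(T − 24.37) = 1978.4(T − 24.37)
2326.7 T = 48213 − 30545 = 17668
T ≈ 7.59 °C (positive, so assuming full melt was valid).

T_f ≈ 7.6 °C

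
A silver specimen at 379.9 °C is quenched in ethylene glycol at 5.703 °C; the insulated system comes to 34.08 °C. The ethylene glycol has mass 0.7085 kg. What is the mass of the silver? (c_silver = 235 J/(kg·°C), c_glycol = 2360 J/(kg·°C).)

|Q_silver| = |Q_glycol|:
m·235·(379.9 − 34.08) = 0.7085·2360·(34.08 − 5.703)
81268 m = 47448  ⇒  m ≈ 0.5838 kg

m ≈ 0.584 kg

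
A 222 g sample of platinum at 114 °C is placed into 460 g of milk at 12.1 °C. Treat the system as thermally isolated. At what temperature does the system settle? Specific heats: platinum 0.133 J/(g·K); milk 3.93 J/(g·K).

Let T be the final temperature. ΣQ_i = 0:
222·0.133·(T − 114) + 460·3.93·(T − 12.1) = 0
(29.53 + 1807.8) T = 29.53·114 + 1807.8·12.1
T = 25240 / 1837.3 = 13.7 °C

T_f ≈ 13.7 °C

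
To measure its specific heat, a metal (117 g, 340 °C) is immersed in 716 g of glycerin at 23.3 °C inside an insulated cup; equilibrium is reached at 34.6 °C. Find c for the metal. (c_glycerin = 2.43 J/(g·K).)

Energy conservation, ΣQ = 0:
117×c×(34.6 − 340) + 716×2.43×(34.6 − 23.3) = 0
-35732 c = -19661
c = -19661/-35732 ≈ 0.5502 J/(g·K)

c ≈ 0.55 J/(g·K)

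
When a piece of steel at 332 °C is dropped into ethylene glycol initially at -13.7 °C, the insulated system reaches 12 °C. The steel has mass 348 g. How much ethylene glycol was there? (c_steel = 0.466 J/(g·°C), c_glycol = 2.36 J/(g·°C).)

Let T be the final temperature. ΣQ_i = 0:
348×0.466×(12 − 332) + m×2.36×(12 − (-13.7)) = 0
60.65 m = 51894
m = 51894/60.65 ≈ 855.6 g

m ≈ 856 g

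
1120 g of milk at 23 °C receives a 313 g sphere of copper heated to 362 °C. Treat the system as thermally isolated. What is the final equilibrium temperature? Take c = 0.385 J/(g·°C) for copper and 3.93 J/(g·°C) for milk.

T_f ≈ 32.0 °C

Heat lost by the copper equals heat gained by the milk:
313*0.385*(362 − T) = 1120*3.93*(T − 23)
120.51(362 − T) = 4401.6(T − 23)
4522.1 T = 144860  ⇒  T ≈ 32.03 °C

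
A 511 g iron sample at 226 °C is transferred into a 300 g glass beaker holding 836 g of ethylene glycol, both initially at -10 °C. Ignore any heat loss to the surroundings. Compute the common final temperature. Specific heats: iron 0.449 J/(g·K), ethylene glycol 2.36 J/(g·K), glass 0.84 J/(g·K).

T_f ≈ 12.1 °C

Conservation of energy gives ΣQ = 0:
511*0.449*(T − 226) + 836*2.36*(T − (-10)) + 300*0.84*(T − (-10)) = 0
2454.4 T = 29604
T = 29604/2454.4 ≈ 12.06 °C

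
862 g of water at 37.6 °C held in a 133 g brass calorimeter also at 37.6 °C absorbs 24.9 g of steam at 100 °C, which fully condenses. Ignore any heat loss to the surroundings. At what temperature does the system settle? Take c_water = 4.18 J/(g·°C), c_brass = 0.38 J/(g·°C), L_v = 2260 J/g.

T_f ≈ 54.3 °C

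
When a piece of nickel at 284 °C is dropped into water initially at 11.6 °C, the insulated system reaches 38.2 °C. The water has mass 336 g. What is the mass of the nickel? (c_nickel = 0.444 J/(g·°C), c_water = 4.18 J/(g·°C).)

m ≈ 342 g

Heat lost by the nickel = heat gained by the water:
m×0.444×(284 − 38.2) = 336×4.18×(38.2 − 11.6)
109.14 m = 37359  ⇒  m ≈ 342.3 g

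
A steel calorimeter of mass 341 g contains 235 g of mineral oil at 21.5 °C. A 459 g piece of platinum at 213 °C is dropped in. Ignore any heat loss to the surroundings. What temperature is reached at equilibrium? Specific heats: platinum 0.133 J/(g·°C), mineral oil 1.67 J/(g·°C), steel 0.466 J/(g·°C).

T_f ≈ 40.6 °C

Conservation of energy gives ΣQ = 0:
459·0.133·(T − 213) + 235·1.67·(T − 21.5) + 341·0.466·(T − 21.5) = 0
612.4 T = 24857
T = 24857 / 612.4 = 40.6 °C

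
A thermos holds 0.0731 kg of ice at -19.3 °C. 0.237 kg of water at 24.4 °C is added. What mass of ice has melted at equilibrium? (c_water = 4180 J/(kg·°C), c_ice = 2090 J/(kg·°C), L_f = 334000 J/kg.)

m_melted ≈ 0.0635 kg

Cooling the water to 0 °C releases 0.237×4180×24.4 = 24172 J.
Warming the ice to 0 °C takes 0.0731×2090×19.3 = 2948.6 J, leaving 21223 J for melting.
Melting all 0.0731 kg of ice would need 0.0731×334000 = 24415 J.
Since 21223 < 24415 J, not all the ice melts; equilibrium is at 0 °C.
m_melted×334000 = 21223  ⇒  m_melted ≈ 0.06354 kg.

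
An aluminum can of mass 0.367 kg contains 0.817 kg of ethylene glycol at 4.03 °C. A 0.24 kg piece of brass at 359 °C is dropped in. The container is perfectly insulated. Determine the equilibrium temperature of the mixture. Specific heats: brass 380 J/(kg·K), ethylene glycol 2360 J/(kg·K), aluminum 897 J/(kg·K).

T_f ≈ 17.8 °C

Net heat exchanged in the isolated system is zero:
0.24*380*(T − 359) + 0.817*2360*(T − 4.03) + 0.367*897*(T − 4.03) = 0
91.2(T − 359) + 1928.1(T − 4.03) + 329.2(T − 4.03) = 0
(91.2 + 1928.1 + 329.2) T = 91.2*359 + 1928.1*4.03 + 329.2*4.03
T = 41838 / 2348.5 = 17.8 °C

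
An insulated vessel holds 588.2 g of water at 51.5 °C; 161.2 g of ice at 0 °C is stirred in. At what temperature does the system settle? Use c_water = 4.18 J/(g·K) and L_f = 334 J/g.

T_f ≈ 23.2 °C

Sum of m c ΔT and latent-heat terms is zero:
melt ice: 161.2·334 = 53841
  warm the meltwater: 673.82 T
  water cools: 588.2·4.18·(T − 51.5) = 2458.7(T − 51.5)
3132.5 T = 126622 − 53841 = 72781
T ≈ 23.23 °C (positive, so assuming full melt was valid).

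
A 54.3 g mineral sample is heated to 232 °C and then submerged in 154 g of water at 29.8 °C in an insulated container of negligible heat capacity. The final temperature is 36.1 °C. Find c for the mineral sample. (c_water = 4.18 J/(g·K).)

c ≈ 0.381 J/(g·K)

Heat gained plus heat lost sum to zero:
54.3·c·(36.1 − 232) + 154·4.18·(36.1 − 29.8) = 0
-10637 c = -4055.4
c = -4055.4/-10637 ≈ 0.3812 J/(g·K)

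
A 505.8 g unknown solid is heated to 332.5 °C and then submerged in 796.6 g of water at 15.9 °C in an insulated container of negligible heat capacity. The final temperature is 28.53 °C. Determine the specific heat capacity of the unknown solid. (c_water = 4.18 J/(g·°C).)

Heat lost by the unknown solid = heat gained by the water:
505.8×c×(332.5 − 28.53) = 796.6×4.18×(28.53 − 15.9)
153748 c = 42055  ⇒  c ≈ 0.2735 J/(g·°C)

c ≈ 0.274 J/(g·°C)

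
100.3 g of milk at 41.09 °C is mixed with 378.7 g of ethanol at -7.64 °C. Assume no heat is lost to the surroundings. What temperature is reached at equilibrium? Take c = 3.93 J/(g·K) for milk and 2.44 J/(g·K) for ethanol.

Heat gained plus heat lost sum to zero:
100.3*3.93*(T − 41.09) + 378.7*2.44*(T − (-7.64)) = 0
394.18(T − 41.09) + 924.03(T − (-7.64)) = 0
1318.2 T = 9137.2
T ≈ 6.93 °C

T_f ≈ 6.9 °C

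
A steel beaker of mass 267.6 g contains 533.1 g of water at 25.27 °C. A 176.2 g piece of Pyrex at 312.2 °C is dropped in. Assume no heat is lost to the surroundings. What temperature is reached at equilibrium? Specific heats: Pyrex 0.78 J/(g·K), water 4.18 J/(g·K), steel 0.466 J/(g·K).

Let T be the final temperature. ΣQ_i = 0:
176.2*0.78*(T − 312.2) + 533.1*4.18*(T − 25.27) + 267.6*0.466*(T − 25.27) = 0
137.44(T − 312.2) + 2228.4(T − 25.27) + 124.7(T − 25.27) = 0
2490.5 T = 102369
T = 102369 / 2490.5 = 41.1 °C

T_f ≈ 41.1 °C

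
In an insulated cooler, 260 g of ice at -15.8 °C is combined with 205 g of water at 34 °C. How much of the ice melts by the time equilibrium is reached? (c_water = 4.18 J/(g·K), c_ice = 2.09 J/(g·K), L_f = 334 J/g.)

m_melted ≈ 61.5 g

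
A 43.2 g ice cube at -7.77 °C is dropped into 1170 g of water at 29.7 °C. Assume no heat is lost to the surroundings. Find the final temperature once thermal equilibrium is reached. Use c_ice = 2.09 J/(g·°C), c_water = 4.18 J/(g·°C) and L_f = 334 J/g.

Conservation of energy gives ΣQ = 0:
ice -7.77→0 °C: 43.2·2.09·7.77 = 701.54
  melt ice: 43.2·334 = 14429
  meltwater 0→T: 43.2·4.18·T = 180.58 T
  water: 4890.6(T − 29.7)
5071.2 T = 145251 − 15130 = 130120
T ≈ 25.66 °C. Since T > 0 °C, the all-ice-melts assumption holds.

T_f ≈ 25.7 °C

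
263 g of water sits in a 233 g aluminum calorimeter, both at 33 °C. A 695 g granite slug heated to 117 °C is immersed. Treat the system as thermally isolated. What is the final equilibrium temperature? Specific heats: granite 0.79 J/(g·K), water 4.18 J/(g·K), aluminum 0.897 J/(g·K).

T_f ≈ 57.8 °C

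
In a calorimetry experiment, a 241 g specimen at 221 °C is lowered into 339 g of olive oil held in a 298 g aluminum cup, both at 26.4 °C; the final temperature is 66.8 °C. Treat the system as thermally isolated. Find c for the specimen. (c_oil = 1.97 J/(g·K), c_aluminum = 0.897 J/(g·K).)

Conservation of energy gives ΣQ = 0:
241×c×(66.8 − 221) + 339×1.97×(66.8 − 26.4) + 298×0.897×(66.8 − 26.4) = 0
-37162 c = -37779
c = -37779/-37162 ≈ 1.017 J/(g·K)

c ≈ 1.02 J/(g·K)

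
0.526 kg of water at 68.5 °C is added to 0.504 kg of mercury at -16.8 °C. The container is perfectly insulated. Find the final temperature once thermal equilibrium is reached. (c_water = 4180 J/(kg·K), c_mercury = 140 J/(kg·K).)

With ΣQ=0 the equilibrium temperature is the m·c-weighted mean:
T_f = (2198.7·68.5 + 70.56·(-16.8)) / (2198.7 + 70.56)
    = 149424 / 2269.2 ≈ 65.85 °C

T_f ≈ 65.8 °C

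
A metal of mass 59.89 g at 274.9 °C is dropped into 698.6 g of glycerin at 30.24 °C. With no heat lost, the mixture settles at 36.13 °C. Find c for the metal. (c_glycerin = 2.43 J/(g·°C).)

c ≈ 0.699 J/(g·°C)

Setting the total heat transfer to zero:
59.89×c×(36.13 − 274.9) + 698.6×2.43×(36.13 − 30.24) = 0
-14300 c = -9998.9
c = -9998.9/-14300 ≈ 0.6992 J/(g·°C)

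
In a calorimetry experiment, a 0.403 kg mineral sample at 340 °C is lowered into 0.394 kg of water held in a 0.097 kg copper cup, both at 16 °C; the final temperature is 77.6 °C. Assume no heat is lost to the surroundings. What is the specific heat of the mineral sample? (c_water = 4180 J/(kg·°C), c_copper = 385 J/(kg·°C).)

c ≈ 981 J/(kg·°C)

Let T be the final temperature. ΣQ_i = 0:
0.403·c·(77.6 − 340) + 0.394·4180·(77.6 − 16) + 0.097·385·(77.6 − 16) = 0
-105.75 c = -103751
c = -103751/-105.75 ≈ 981.1 J/(kg·°C)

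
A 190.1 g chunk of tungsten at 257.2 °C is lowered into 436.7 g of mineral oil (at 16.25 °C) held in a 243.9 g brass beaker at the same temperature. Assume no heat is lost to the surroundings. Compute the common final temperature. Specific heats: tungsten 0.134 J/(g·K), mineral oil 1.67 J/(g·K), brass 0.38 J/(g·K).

Net heat exchanged in the isolated system is zero:
190.1×0.134×(T − 257.2) + 436.7×1.67×(T − 16.25) + 243.9×0.38×(T − 16.25) = 0
847.44 T = 19909
T ≈ 23.49 °C

T_f ≈ 23.5 °C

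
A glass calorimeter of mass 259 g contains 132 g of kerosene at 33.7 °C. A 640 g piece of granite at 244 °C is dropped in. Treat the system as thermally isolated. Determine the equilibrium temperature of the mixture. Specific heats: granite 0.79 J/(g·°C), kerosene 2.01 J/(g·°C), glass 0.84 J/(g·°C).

T_f ≈ 141.3 °C

Setting the total heat transfer to zero:
640*0.79*(T − 244) + 132*2.01*(T − 33.7) + 259*0.84*(T − 33.7) = 0
(505.6 + 265.32 + 217.56) T = 505.6*244 + 265.32*33.7 + 217.56*33.7
T = 139639 / 988.48 = 141 °C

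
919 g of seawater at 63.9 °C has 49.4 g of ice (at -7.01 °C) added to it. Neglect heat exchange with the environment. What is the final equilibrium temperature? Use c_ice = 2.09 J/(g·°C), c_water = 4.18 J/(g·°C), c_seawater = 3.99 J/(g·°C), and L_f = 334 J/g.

Setting the total heat transfer to zero:
warm ice to 0 °C: 49.4×2.09×(0 − (-7.01)) = 723.75; melt ice: 49.4×334 = 16500; meltwater 0→T: 49.4×4.18×T = 206.49 T; seawater: 3666.8(T − 63.9)
3873.3 T = 234309 − 17223 = 217086
T ≈ 56.05 °C. Since T > 0 °C, the all-ice-melts assumption holds.

T_f ≈ 56.0 °C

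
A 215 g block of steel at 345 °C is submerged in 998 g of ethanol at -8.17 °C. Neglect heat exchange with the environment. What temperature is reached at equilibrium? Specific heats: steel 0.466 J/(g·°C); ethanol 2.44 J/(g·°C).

Setting the total heat transfer to zero:
215·0.466·(T − 345) + 998·2.44·(T − (-8.17)) = 0
100.19(T − 345) + 2435.1(T − (-8.17)) = 0
(100.19 + 2435.1) T = 100.19·345 + 2435.1·(-8.17)
T = 14671/2535.3 ≈ 5.79 °C

T_f ≈ 5.8 °C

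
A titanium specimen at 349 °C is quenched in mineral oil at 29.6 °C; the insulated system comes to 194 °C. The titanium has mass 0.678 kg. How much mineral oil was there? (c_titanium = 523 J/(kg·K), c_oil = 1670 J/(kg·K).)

Let T be the final temperature. ΣQ_i = 0:
0.678×523×(194 − 349) + m×1670×(194 − 29.6) = 0
274548 m = 54962
m = 54962/274548 ≈ 0.2002 kg

m ≈ 0.2 kg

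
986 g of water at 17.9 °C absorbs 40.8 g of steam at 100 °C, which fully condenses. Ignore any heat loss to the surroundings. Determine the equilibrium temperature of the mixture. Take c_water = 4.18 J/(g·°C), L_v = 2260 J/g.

T_f ≈ 42.6 °C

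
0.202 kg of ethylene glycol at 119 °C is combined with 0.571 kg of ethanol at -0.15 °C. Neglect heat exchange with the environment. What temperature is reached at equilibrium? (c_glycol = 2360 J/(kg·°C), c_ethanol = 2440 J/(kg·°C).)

T_f ≈ 30.2 °C

|Q_glycol| = |Q_ethanol|:
0.202×2360×(119 − T) = 0.571×2440×(T − (-0.15))
476.72(119 − T) = 1393.2(T − (-0.15))
1870 T = 56521  ⇒  T ≈ 30.23 °C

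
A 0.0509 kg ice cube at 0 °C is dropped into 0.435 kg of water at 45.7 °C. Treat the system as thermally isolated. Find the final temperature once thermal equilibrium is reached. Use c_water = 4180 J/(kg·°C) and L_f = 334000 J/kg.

T_f ≈ 32.5 °C

Conservation of energy gives ΣQ = 0:
fusion: m_ice L_f = 0.0509×334000 = 17001; warm the meltwater: 212.76 T; water: 1818.3(T − 45.7)
2031.1 T = 83096 − 17001 = 66096
T ≈ 32.54 °C. Since T > 0 °C, the all-ice-melts assumption holds.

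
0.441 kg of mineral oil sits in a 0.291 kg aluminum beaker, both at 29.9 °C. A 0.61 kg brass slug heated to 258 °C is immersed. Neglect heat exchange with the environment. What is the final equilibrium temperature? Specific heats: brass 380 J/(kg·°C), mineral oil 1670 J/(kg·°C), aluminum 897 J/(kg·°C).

T_f ≈ 72.9 °C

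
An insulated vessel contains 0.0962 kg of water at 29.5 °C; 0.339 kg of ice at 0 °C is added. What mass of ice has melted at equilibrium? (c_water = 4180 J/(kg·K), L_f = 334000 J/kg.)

Water can give up m c ΔT = 0.0962×4180×29.5 = 11862 J before reaching 0 °C.
To melt every bit of ice: 0.339×334000 = 113226 J.
11862 J < 113226 J, so only part of the ice melts and the system sits at 0 °C.
Mass melted = 11862/334000 ≈ 0.03552 kg.

m_melted ≈ 0.0355 kg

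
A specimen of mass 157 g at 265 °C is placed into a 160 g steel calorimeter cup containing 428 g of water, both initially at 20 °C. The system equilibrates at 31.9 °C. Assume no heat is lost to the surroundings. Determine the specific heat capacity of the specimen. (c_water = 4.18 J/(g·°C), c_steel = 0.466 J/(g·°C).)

c ≈ 0.606 J/(g·°C)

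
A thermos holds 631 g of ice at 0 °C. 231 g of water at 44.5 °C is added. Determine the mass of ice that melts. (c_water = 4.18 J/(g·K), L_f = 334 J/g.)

Water can give up m c ΔT = 231·4.18·44.5 = 42968 J before reaching 0 °C.
Melting all 631 g of ice would need 631·334 = 210754 J.
That's not enough to melt it all — equilibrium is at 0 °C with ice remaining.
m_melted·334 = 42968  ⇒  m_melted ≈ 128.6 g.

m_melted ≈ 129 g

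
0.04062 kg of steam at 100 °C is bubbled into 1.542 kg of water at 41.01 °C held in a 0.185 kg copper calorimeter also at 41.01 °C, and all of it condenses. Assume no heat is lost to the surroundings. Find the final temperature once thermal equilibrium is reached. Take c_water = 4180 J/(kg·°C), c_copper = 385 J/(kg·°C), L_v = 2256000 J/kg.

Sum of m c ΔT and latent-heat terms is zero:
condense steam: −0.04062×2256000 = −91639
  condensate cools 100→T: 0.04062×4180×(T − 100) = 169.79(T − 100)
  water warms: 1.542×4180×(T − 41.01) = 6445.6(T − 41.01)
  copper cup: 0.185×385×(T − 41.01) = 71.22(T − 41.01)
6686.6 T = 91639 + 16979 + 267253 = 375871
T ≈ 56.21 °C (< 100 °C, so full condensation is consistent).

T_f ≈ 56.2 °C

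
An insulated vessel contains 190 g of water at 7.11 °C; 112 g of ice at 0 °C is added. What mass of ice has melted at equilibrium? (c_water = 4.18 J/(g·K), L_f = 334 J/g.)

m_melted ≈ 16.9 g

Water can give up m c ΔT = 190·4.18·7.11 = 5646.8 J before reaching 0 °C.
To melt every bit of ice: 112·334 = 37408 J.
5646.8 J < 37408 J, so only part of the ice melts and the system sits at 0 °C.
m_melted·334 = 5646.8  ⇒  m_melted ≈ 16.91 g.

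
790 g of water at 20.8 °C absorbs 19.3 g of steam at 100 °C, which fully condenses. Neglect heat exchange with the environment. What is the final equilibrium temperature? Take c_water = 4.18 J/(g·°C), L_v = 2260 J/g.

Net heat exchanged in the isolated system is zero:
condense steam: −19.3×2260 = −43618
  condensate cools 100→T: 19.3×4.18×(T − 100) = 80.67(T − 100)
  original water: 3302.2(T − 20.8)
3382.9 T = 43618 + 8067.4 + 68686 = 120371
T ≈ 35.58 °C — below 100 °C, confirming all the steam condensed.

T_f ≈ 35.6 °C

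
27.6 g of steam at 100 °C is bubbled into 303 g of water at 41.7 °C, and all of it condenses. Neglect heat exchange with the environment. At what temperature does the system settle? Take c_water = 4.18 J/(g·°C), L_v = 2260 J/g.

T_f ≈ 91.7 °C

Let T be the final temperature. ΣQ_i = 0:
condense steam: −27.6×2260 = −62376; condensate cools 100→T: 27.6×4.18×(T − 100) = 115.37(T − 100); water warms: 303×4.18×(T − 41.7) = 1266.5(T − 41.7)
1381.9 T = 62376 + 11537 + 52815 = 126728
T ≈ 91.70 °C — below 100 °C, confirming all the steam condensed.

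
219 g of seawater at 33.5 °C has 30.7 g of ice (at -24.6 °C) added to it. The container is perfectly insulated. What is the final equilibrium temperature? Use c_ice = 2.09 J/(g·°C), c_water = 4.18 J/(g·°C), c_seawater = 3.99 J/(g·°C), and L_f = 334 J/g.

T_f ≈ 17.4 °C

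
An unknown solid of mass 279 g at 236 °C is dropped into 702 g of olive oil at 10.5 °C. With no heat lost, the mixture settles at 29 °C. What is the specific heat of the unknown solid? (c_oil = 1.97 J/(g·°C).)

c ≈ 0.443 J/(g·°C)

Heat lost by the unknown solid = heat gained by the oil:
279·c·(236 − 29) = 702·1.97·(29 − 10.5)
57753 c = 25584  ⇒  c ≈ 0.443 J/(g·°C)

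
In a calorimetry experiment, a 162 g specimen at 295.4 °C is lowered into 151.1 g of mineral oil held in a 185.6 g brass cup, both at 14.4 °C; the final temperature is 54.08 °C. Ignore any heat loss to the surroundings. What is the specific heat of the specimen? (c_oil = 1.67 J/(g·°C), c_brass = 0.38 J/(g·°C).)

c ≈ 0.328 J/(g·°C)

Net heat exchanged in the isolated system is zero:
162·c·(54.08 − 295.4) + 151.1·1.67·(54.08 − 14.4) + 185.6·0.38·(54.08 − 14.4) = 0
-39094 c = -12811
c = -12811/-39094 ≈ 0.3277 J/(g·°C)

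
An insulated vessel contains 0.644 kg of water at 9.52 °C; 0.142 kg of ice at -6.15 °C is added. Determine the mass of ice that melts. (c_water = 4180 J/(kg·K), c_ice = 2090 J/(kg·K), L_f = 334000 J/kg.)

m_melted ≈ 0.0713 kg

Cooling the water to 0 °C releases 0.644×4180×9.52 = 25627 J.
Of that, 0.142×2090×6.15 = 1825.2 J goes to bring the ice to 0 °C, leaving 23802 J.
To melt every bit of ice: 0.142×334000 = 47428 J.
That's not enough to melt it all — equilibrium is at 0 °C with ice remaining.
Mass melted = 23802/334000 ≈ 0.07126 kg.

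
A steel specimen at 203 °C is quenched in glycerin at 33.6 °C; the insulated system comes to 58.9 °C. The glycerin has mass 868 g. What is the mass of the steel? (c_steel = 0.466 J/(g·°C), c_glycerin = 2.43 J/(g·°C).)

|Q_steel| = |Q_glycerin|:
m×0.466×(203 − 58.9) = 868×2.43×(58.9 − 33.6)
67.15 m = 53364  ⇒  m ≈ 794.7 g

m ≈ 795 g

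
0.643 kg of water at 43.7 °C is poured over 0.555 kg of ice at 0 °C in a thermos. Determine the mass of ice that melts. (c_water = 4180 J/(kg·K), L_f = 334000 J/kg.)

m_melted ≈ 0.352 kg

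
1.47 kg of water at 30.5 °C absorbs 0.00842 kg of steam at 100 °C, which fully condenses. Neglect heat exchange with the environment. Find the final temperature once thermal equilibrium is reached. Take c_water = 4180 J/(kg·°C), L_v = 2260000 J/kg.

Energy balance with sensible and latent terms:
condense steam: −0.00842×2260000 = −19029; condensed water 100 °C→T: 35.2(T − 100); water warms: 1.47×4180×(T − 30.5) = 6144.6(T − 30.5)
6179.8 T = 19029 + 3519.6 + 187410 = 209959
T ≈ 33.98 °C (< 100 °C, so full condensation is consistent).

T_f ≈ 34.0 °C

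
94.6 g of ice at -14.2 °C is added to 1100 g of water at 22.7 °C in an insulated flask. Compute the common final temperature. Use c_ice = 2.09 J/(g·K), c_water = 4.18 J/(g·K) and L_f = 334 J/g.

Taking heat into each body as positive, Σ m c ΔT = 0:
ice -14.2→0 °C: 94.6·2.09·14.2 = 2807.5
  melt ice: 94.6·334 = 31596
  meltwater 0→T: 94.6·4.18·T = 395.43 T
  water cools: 1100·4.18·(T − 22.7) = 4598(T − 22.7)
4993.4 T = 104375 − 34404 = 69971
T ≈ 14.01 °C. Since T > 0 °C, the all-ice-melts assumption holds.

T_f ≈ 14.0 °C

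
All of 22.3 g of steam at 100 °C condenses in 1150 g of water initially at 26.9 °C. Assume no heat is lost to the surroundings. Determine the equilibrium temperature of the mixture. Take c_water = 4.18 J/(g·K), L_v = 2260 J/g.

Heat gained plus heat lost sum to zero:
steam→water at 100 °C releases m L_v = 22.3·2260 = 50398
  condensed water 100 °C→T: 93.21(T − 100)
  original water: 4807(T − 26.9)
4900.2 T = 50398 + 9321.4 + 129308 = 189028
T ≈ 38.58 °C — below 100 °C, confirming all the steam condensed.

T_f ≈ 38.6 °C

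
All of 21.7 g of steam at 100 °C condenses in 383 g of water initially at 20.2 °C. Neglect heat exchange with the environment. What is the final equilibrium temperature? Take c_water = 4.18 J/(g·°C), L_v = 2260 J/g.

T_f ≈ 53.5 °C

Taking heat into each body as positive, Σ m c ΔT = 0:
condense steam: −21.7×2260 = −49042
  condensate cools 100→T: 21.7×4.18×(T − 100) = 90.71(T − 100)
  water warms: 383×4.18×(T − 20.2) = 1600.9(T − 20.2)
1691.6 T = 49042 + 9070.6 + 32339 = 90452
T ≈ 53.47 °C (< 100 °C, so full condensation is consistent).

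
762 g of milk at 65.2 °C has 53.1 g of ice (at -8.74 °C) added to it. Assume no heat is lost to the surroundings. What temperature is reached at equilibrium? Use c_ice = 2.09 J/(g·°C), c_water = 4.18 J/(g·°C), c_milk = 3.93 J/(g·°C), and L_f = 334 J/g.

T_f ≈ 54.9 °C

Setting the total heat transfer to zero:
warm ice to 0 °C: 53.1×2.09×(0 − (-8.74)) = 969.96; fusion: m_ice L_f = 53.1×334 = 17735; meltwater 0→T: 53.1×4.18×T = 221.96 T; milk: 2994.7(T − 65.2)
3216.6 T = 195252 − 18705 = 176546
T ≈ 54.89 °C. Since T > 0 °C, the all-ice-melts assumption holds.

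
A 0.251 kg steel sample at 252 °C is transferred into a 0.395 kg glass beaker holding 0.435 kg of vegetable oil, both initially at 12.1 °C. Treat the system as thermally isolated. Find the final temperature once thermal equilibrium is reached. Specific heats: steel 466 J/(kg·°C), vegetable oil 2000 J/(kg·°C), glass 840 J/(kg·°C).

T_f ≈ 33.4 °C

Setting the total heat transfer to zero:
0.251·466·(T − 252) + 0.435·2000·(T − 12.1) + 0.395·840·(T − 12.1) = 0
116.97(T − 252) + 870(T − 12.1) + 331.8(T − 12.1) = 0
1318.8 T = 44017
T = 44017/1318.8 ≈ 33.38 °C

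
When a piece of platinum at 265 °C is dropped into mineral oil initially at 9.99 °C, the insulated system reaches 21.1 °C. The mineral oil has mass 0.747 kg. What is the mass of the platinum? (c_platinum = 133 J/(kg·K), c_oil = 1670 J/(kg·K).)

Let T be the final temperature. ΣQ_i = 0:
m×133×(21.1 − 265) + 0.747×1670×(21.1 − 9.99) = 0
-32439 m = -13860
m = -13860/-32439 ≈ 0.4273 kg

m ≈ 0.427 kg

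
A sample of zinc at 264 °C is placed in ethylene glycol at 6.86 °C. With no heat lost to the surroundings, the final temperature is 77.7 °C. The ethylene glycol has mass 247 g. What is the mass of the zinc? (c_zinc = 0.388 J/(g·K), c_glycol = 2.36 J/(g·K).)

Let T be the final temperature. ΣQ_i = 0:
m·0.388·(77.7 − 264) + 247·2.36·(77.7 − 6.86) = 0
-72.28 m = -41294
m = -41294/-72.28 ≈ 571.3 g

m ≈ 571 g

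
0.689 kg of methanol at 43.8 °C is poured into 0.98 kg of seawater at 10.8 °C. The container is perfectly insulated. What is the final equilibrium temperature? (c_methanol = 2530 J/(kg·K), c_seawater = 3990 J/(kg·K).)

Setting the total heat transfer to zero:
0.689*2530*(T − 43.8) + 0.98*3990*(T − 10.8) = 0
1743.2(T − 43.8) + 3910.2(T − 10.8) = 0
5653.4 T = 118581
T ≈ 20.98 °C

T_f ≈ 21.0 °C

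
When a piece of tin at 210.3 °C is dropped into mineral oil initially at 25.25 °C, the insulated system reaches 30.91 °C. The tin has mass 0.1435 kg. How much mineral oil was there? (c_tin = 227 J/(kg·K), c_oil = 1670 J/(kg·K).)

|Q_tin| = |Q_oil|:
0.1435·227·(210.3 − 30.91) = m·1670·(30.91 − 25.25)
9452.2 m = 5843.5  ⇒  m ≈ 0.6182 kg

m ≈ 0.618 kg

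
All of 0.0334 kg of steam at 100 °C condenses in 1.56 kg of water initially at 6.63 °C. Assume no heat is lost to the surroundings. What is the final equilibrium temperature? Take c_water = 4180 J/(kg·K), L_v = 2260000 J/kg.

T_f ≈ 19.9 °C

Heat gained plus heat lost sum to zero:
steam→water at 100 °C releases m L_v = 0.0334×2260000 = 75484
  condensed water 100 °C→T: 139.61(T − 100)
  water warms: 1.56×4180×(T − 6.63) = 6520.8(T − 6.63)
6660.4 T = 75484 + 13961 + 43233 = 132678
T ≈ 19.92 °C — below 100 °C, confirming all the steam condensed.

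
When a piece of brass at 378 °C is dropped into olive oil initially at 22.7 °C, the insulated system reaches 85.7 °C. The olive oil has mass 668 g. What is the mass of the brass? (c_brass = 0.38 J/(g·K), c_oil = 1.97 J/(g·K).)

|Q_brass| = |Q_oil|:
m·0.38·(378 − 85.7) = 668·1.97·(85.7 − 22.7)
111.07 m = 82905  ⇒  m ≈ 746.4 g

m ≈ 746 g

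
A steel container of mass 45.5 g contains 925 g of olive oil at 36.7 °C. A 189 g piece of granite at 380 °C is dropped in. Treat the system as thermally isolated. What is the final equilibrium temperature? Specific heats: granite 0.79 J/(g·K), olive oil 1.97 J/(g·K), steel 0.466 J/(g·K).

With ΣQ=0 the equilibrium temperature is the m·c-weighted mean:
T_f = (149.31·380 + 1822.2·36.7 + 21.2·36.7) / (149.31 + 1822.2 + 21.2)
    = 124393 / 1992.8 ≈ 62.42 °C

T_f ≈ 62.4 °C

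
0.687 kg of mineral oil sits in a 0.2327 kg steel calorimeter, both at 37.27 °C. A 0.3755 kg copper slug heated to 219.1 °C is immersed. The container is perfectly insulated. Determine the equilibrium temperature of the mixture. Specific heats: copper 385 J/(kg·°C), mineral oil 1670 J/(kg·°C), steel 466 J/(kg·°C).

T_f ≈ 56.0 °C

Net heat exchanged in the isolated system is zero:
0.3755×385×(T − 219.1) + 0.687×1670×(T − 37.27) + 0.2327×466×(T − 37.27) = 0
1400.3 T = 78476
T = 78476/1400.3 ≈ 56.04 °C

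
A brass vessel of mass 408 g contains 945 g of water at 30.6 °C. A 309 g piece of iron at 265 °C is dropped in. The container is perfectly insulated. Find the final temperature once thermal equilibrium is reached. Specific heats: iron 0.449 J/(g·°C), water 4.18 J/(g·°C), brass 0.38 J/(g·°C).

Net heat exchanged in the isolated system is zero:
309×0.449×(T − 265) + 945×4.18×(T − 30.6) + 408×0.38×(T − 30.6) = 0
4243.9 T = 162384
T ≈ 38.26 °C

T_f ≈ 38.3 °C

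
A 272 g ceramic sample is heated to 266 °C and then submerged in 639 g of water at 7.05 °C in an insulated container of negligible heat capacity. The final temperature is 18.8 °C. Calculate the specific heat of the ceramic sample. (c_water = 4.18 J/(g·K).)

c ≈ 0.467 J/(g·K)

Let T be the final temperature. ΣQ_i = 0:
272·c·(18.8 − 266) + 639·4.18·(18.8 − 7.05) = 0
-67238 c = -31384
c = -31384/-67238 ≈ 0.4668 J/(g·K)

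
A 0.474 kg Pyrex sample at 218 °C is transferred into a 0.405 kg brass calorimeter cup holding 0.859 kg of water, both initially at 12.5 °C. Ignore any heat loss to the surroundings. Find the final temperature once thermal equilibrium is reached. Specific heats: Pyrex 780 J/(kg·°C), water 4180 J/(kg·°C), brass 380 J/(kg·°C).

T_f ≈ 31.0 °C

Conservation of energy gives ΣQ = 0:
0.474·780·(T − 218) + 0.859·4180·(T − 12.5) + 0.405·380·(T − 12.5) = 0
(369.72 + 3590.6 + 153.9) T = 369.72·218 + 3590.6·12.5 + 153.9·12.5
T ≈ 30.97 °C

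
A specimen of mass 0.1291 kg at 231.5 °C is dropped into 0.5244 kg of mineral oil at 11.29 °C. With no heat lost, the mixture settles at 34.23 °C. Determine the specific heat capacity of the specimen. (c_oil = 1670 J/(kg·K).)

Net heat exchanged in the isolated system is zero:
0.1291·c·(34.23 − 231.5) + 0.5244·1670·(34.23 − 11.29) = 0
-25.47 c = -20090
c = -20090/-25.47 ≈ 788.8 J/(kg·K)

c ≈ 789 J/(kg·K)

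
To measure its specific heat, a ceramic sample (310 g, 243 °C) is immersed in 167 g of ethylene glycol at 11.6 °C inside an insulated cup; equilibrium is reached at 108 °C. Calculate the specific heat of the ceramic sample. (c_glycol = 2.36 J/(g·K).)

c ≈ 0.908 J/(g·K)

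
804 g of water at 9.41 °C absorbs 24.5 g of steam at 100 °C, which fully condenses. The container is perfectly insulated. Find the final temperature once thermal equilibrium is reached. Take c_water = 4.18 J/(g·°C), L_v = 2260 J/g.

Energy conservation, ΣQ = 0:
latent heat released on condensation: 24.5·2260 = 55370; condensate cools 100→T: 24.5·4.18·(T − 100) = 102.41(T − 100); original water: 3360.7(T − 9.41)
3463.1 T = 55370 + 10241 + 31624 = 97235
T ≈ 28.08 °C, under the boiling point, so the assumption holds.

T_f ≈ 28.1 °C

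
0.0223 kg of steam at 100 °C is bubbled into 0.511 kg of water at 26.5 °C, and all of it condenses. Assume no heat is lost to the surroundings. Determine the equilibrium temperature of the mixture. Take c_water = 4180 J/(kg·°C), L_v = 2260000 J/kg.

T_f ≈ 52.2 °C

Let T be the final temperature. ΣQ_i = 0:
condense steam: −0.0223×2260000 = −50398
  condensed water 100 °C→T: 93.21(T − 100)
  original water: 2136(T − 26.5)
2229.2 T = 50398 + 9321.4 + 56603 = 116323
T ≈ 52.18 °C, under the boiling point, so the assumption holds.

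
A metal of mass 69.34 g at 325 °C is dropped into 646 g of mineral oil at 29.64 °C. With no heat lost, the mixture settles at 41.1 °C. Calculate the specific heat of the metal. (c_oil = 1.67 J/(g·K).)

c ≈ 0.628 J/(g·K)

Net heat exchanged in the isolated system is zero:
69.34·c·(41.1 − 325) + 646·1.67·(41.1 − 29.64) = 0
-19686 c = -12363
c = -12363/-19686 ≈ 0.628 J/(g·K)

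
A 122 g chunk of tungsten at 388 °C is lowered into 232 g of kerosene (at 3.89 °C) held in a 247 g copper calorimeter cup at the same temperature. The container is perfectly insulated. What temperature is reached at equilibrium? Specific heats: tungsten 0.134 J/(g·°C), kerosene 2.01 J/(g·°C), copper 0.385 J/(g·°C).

T_f ≈ 14.8 °C

Taking heat into each body as positive, Σ m c ΔT = 0:
122×0.134×(T − 388) + 232×2.01×(T − 3.89) + 247×0.385×(T − 3.89) = 0
16.35(T − 388) + 466.32(T − 3.89) + 95.09(T − 3.89) = 0
577.76 T = 8526.9
T ≈ 14.76 °C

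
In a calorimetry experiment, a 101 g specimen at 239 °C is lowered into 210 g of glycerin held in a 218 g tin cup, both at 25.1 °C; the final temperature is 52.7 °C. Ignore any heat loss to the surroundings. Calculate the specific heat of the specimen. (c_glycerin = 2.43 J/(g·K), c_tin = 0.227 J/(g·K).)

c ≈ 0.821 J/(g·K)

Let T be the final temperature. ΣQ_i = 0:
101·c·(52.7 − 239) + 210·2.43·(52.7 − 25.1) + 218·0.227·(52.7 − 25.1) = 0
-18816 c = -15450
c = -15450/-18816 ≈ 0.8211 J/(g·K)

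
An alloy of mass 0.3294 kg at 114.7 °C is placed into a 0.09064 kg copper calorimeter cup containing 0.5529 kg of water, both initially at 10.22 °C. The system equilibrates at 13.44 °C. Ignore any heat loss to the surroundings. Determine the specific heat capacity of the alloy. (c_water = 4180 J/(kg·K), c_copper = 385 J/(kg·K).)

c ≈ 226 J/(kg·K)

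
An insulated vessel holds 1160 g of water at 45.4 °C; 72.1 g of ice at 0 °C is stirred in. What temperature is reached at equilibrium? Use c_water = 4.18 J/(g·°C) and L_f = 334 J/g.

T_f ≈ 38.1 °C

Heat gained plus heat lost sum to zero:
melt ice: 72.1×334 = 24081; meltwater 0→T: 72.1×4.18×T = 301.38 T; water cools: 1160×4.18×(T − 45.4) = 4848.8(T − 45.4)
5150.2 T = 220136 − 24081 = 196054
T ≈ 38.07 °C. Since T > 0 °C, the all-ice-melts assumption holds.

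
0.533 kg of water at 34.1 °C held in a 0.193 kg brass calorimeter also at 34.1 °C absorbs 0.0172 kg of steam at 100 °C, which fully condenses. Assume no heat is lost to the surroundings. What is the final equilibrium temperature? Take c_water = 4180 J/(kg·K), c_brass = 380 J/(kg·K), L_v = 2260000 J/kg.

T_f ≈ 52.5 °C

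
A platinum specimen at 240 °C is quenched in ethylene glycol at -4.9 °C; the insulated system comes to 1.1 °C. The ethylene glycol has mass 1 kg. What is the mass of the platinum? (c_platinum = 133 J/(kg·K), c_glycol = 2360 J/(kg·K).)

Heat lost by the platinum = heat gained by the glycol:
m·133·(240 − 1.1) = 1·2360·(1.1 − (-4.9))
31774 m = 14160  ⇒  m ≈ 0.4457 kg

m ≈ 0.446 kg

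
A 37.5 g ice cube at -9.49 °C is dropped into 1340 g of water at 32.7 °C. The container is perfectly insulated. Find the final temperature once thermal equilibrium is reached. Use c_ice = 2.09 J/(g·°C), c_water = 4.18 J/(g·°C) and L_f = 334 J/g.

Taking heat into each body as positive, Σ m c ΔT = 0:
ice -9.49→0 °C: 37.5×2.09×9.49 = 743.78; latent heat to melt: 37.5×334 = 12525; warm the meltwater: 156.75 T; water cools: 1340×4.18×(T − 32.7) = 5601.2(T − 32.7)
5757.9 T = 183159 − 13269 = 169890
T ≈ 29.51 °C. Since T > 0 °C, the all-ice-melts assumption holds.

T_f ≈ 29.5 °C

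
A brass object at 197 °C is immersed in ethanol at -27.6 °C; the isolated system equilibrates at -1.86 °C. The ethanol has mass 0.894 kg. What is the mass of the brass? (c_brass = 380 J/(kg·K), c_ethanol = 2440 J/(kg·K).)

m ≈ 0.743 kg

|Q_brass| = |Q_ethanol|:
m·380·(197 − -1.86) = 0.894·2440·(-1.86 − (-27.6))
75567 m = 56148  ⇒  m ≈ 0.743 kg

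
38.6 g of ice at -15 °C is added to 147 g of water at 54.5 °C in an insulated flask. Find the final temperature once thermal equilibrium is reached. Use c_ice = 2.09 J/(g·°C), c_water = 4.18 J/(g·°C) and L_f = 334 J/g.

T_f ≈ 25.0 °C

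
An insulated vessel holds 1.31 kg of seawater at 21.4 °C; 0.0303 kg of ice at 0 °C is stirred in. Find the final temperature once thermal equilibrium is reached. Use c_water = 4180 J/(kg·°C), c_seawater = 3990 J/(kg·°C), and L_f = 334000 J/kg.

Let T be the final temperature. ΣQ_i = 0:
latent heat to melt: 0.0303×334000 = 10120
  warm the meltwater: 126.65 T
  seawater cools: 1.31×3990×(T − 21.4) = 5226.9(T − 21.4)
5353.6 T = 111856 − 10120 = 101735
T ≈ 19.00 °C — above 0 °C, consistent with complete melting.

T_f ≈ 19.0 °C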